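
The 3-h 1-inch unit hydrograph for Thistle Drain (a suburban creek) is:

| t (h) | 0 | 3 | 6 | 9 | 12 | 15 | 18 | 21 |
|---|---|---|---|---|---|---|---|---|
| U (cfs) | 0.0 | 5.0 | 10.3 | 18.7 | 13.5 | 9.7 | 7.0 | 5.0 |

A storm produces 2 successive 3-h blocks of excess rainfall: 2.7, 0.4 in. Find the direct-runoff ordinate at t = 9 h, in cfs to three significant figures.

By discrete convolution, Q_j = Σ (P_i / 1 in) · U_{j−i}.
At t = 9 h (j=3): Q = (2.7/1)·18.7 + (0.4/1)·10.3 = 54.6 cfs.

Q ≈ 54.6 cfs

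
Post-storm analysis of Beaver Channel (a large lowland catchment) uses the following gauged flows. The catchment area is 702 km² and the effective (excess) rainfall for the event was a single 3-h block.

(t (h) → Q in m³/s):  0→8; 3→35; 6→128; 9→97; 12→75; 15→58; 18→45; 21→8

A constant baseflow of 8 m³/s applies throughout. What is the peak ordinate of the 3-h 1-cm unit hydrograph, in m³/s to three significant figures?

Direct runoff: 0.0, 27.0, 120.0, 89.0, 67.0, 50.0, 37.0, 0.0 m³/s; ΣQ_DR = 390.0 m³/s, peak = 120.0 m³/s.
Runoff depth d = ΣQ_DR·Δt / A = 390.0 × 10800 / (702 km²) = 6.000 mm.
The 1-cm UH is the DRH scaled by (10 mm)/d, so U_p = 120.0 × 10/6.000 = 200 m³/s.

U_p ≈ 200 m³/s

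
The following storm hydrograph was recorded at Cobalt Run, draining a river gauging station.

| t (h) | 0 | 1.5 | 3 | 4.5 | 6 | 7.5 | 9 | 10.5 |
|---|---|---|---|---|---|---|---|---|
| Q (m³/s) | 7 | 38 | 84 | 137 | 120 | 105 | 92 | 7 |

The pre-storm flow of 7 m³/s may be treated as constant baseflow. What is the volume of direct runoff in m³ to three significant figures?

Direct-runoff ordinates (Q − Q_b): 0.0, 31.0, 77.0, 130.0, 113.0, 98.0, 85.0, 0.0 m³/s.
ΣQ_DR = 534.0 m³/s.
With Δt = 1.5 h = 5400 s, V = ΣQ_DR · Δt = 534.0 × 5400 = 2.88 × 10^6 m³.

V ≈ 2.88 × 10^6 m³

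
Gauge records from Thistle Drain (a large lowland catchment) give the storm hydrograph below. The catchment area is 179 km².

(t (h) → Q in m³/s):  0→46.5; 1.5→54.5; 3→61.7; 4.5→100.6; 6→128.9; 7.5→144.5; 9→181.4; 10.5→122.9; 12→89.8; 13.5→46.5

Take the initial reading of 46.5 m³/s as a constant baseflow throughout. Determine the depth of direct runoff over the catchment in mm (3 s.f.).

Direct runoff: 0.0, 8.0, 15.2, 54.1, 82.4, 98.0, 134.9, 76.4, 43.3, 0.0 m³/s; ΣQ_DR = 512.3 m³/s.
V = ΣQ_DR · Δt = 512.3 × 5400 s = 2.766 × 10^6 m³.
Over A = 179 km², depth = V / A = 15.5 mm.

d ≈ 15.5 mm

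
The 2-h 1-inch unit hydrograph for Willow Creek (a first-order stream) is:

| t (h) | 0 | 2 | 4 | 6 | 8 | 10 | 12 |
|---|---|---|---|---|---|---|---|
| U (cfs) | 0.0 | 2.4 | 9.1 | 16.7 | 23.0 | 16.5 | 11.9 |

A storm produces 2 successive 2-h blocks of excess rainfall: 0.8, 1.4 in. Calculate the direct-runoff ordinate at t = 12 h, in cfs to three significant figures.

By discrete convolution, Q_j = Σ (P_i / 1 in) · U_{j−i}.
At t = 12 h (j=6): Q = (0.8/1)·11.9 + (1.4/1)·16.5 = 32.6 cfs.

Q ≈ 32.6 cfs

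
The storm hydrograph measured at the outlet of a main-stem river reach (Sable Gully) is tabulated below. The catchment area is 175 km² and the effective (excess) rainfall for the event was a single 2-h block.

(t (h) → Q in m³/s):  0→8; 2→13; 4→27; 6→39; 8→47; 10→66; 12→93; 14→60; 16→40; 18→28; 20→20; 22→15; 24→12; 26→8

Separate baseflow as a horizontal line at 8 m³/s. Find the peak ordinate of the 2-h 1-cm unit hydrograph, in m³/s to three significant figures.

Direct runoff: 0.0, 5.0, 19.0, 31.0, 39.0, 58.0, 85.0, 52.0, 32.0, 20.0, 12.0, 7.0, 4.0, 0.0 m³/s; ΣQ_DR = 364.0 m³/s, peak = 85.0 m³/s.
Runoff depth d = ΣQ_DR·Δt / A = 364.0 × 7200 / (175 km²) = 14.98 mm.
The 1-cm UH is the DRH scaled by (10 mm)/d, so U_p = 85.0 × 10/14.98 = 56.8 m³/s.

U_p ≈ 56.8 m³/s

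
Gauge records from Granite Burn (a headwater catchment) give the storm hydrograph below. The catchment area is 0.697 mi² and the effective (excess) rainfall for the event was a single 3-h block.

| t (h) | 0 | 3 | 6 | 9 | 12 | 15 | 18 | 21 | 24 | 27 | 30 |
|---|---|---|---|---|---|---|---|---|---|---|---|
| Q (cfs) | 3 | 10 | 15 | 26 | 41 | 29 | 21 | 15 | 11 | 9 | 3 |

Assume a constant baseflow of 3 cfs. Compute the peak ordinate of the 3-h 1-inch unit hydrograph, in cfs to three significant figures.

Direct runoff: 0.0, 7.0, 12.0, 23.0, 38.0, 26.0, 18.0, 12.0, 8.0, 6.0, 0.0 cfs; ΣQ_DR = 150.0 cfs, peak = 38.0 cfs.
Runoff depth d = ΣQ_DR·Δt / A = 150.0 × 10800 / (0.697 mi²) = 1.000 in.
The 1-inch UH is the DRH scaled by (1 in)/d, so U_p = 38.0 × 1/1.000 = 38.0 cfs.

U_p ≈ 38.0 cfs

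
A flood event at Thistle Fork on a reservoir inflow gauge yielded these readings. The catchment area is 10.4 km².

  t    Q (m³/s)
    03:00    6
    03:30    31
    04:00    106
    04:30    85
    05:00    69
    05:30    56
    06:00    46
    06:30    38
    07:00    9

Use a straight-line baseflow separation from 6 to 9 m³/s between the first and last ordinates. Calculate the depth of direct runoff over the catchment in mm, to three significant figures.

d ≈ 65.5 mm

Direct runoff: 0.00, 24.62, 99.25, 77.88, 61.50, 48.12, 37.75, 29.38, 0.00 m³/s; ΣQ_DR = 378.5 m³/s.
V = ΣQ_DR · Δt = 378.5 × 1800 s = 6.813 × 10^5 m³.
Over A = 10.4 km², depth = V / A = 65.5 mm.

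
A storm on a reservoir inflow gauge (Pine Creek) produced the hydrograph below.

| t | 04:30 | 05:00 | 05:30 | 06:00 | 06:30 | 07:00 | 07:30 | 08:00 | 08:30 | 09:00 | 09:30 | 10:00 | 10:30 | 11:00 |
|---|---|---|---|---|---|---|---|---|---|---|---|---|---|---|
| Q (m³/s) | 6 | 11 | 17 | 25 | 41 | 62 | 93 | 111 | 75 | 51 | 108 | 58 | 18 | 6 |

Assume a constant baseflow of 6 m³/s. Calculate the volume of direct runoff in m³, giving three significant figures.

V ≈ 1.08 × 10^6 m³

Direct-runoff ordinates (Q − Q_b): 0.0, 5.0, 11.0, 19.0, 35.0, 56.0, 87.0, 105.0, 69.0, 45.0, 102.0, 52.0, 12.0, 0.0 m³/s.
ΣQ_DR = 598.0 m³/s.
With Δt = 0.5 h = 1800 s, V = ΣQ_DR · Δt = 598.0 × 1800 = 1.08 × 10^6 m³.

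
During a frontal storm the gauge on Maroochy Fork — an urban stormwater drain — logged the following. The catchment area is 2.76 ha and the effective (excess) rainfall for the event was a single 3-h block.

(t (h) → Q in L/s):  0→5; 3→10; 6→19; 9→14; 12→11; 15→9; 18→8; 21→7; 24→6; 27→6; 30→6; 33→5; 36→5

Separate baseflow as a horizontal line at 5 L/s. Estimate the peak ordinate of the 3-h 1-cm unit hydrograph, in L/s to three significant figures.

Direct runoff: 0.0, 5.0, 14.0, 9.0, 6.0, 4.0, 3.0, 2.0, 1.0, 1.0, 1.0, 0.0, 0.0 L/s; ΣQ_DR = 46.00 L/s, peak = 14.0 L/s.
Runoff depth d = ΣQ_DR·Δt / A = 46.00 × 10800 / (2.76 ha) = 18.00 mm.
The 1-cm UH is the DRH scaled by (10 mm)/d, so U_p = 14.0 × 10/18.00 = 7.78 L/s.

U_p ≈ 7.78 L/s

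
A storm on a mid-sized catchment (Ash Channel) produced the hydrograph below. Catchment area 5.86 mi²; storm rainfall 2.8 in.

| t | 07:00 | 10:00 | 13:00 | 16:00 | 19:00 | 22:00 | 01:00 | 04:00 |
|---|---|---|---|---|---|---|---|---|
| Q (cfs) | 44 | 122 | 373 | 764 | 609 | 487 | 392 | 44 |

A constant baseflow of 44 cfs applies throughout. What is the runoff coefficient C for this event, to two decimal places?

ΣQ_DR = 2483 cfs; V = ΣQ_DR·Δt = 2.682 × 10^7 ft³.
Runoff depth d = V / A = 1.970 in.
C = d / P = 1.970 / 2.8 = 0.70.

C ≈ 0.70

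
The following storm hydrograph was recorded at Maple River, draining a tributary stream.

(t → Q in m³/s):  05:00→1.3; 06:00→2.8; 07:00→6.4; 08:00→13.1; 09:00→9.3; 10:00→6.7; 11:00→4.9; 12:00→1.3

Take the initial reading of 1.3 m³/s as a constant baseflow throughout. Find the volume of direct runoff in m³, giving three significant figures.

Direct-runoff ordinates (Q − Q_b): 0.0, 1.5, 5.1, 11.8, 8.0, 5.4, 3.6, 0.0 m³/s.
ΣQ_DR = 35.40 m³/s.
With Δt = 1 h = 3600 s, V = ΣQ_DR · Δt = 35.40 × 3600 = 1.27 × 10^5 m³.

V ≈ 1.27 × 10^5 m³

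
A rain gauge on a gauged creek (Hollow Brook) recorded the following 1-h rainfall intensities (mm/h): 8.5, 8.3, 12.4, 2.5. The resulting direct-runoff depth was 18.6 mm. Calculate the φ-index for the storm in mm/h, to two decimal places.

Only the 3 blocks with intensity above φ contribute runoff: 8.5, 8.3, 12.4 mm/h.
Σ(I−φ)·Δt = d  ⇒  (8.5+8.3+12.4 − 3φ)·1 = 18.6
φ = (29.20 − 18.6/1) / 3 = 3.53 mm/h.

φ ≈ 3.53 mm/h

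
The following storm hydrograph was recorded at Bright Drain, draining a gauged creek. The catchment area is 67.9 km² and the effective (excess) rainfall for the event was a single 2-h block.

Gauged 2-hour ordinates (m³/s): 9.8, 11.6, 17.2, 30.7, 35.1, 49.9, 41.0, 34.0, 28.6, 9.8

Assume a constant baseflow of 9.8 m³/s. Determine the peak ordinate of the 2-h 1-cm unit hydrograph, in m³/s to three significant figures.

Direct runoff: 0.0, 1.8, 7.4, 20.9, 25.3, 40.1, 31.2, 24.2, 18.8, 0.0 m³/s; ΣQ_DR = 169.7 m³/s, peak = 40.1 m³/s.
Runoff depth d = ΣQ_DR·Δt / A = 169.7 × 7200 / (67.9 km²) = 17.99 mm.
The 1-cm UH is the DRH scaled by (10 mm)/d, so U_p = 40.1 × 10/17.99 = 22.3 m³/s.

U_p ≈ 22.3 m³/s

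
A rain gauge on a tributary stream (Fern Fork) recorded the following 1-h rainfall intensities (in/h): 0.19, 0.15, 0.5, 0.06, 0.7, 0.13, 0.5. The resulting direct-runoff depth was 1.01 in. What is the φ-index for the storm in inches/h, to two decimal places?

φ ≈ 0.23 in/h

Only the 3 blocks with intensity above φ contribute runoff: 0.5, 0.7, 0.5 in/h.
Σ(I−φ)·Δt = d  ⇒  (0.5+0.7+0.5 − 3φ)·1 = 1.01
φ = (1.700 − 1.01/1) / 3 = 0.23 in/h.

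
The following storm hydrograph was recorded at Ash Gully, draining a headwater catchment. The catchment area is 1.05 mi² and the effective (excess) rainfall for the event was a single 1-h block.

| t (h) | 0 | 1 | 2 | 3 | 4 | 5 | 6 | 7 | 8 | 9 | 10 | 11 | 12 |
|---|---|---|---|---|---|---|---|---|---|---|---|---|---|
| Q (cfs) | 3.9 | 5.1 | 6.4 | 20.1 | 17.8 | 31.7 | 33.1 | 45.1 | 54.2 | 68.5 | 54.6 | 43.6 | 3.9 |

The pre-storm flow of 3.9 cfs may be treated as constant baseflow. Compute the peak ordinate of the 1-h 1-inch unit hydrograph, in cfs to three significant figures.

Direct runoff: 0.0, 1.2, 2.5, 16.2, 13.9, 27.8, 29.2, 41.2, 50.3, 64.6, 50.7, 39.7, 0.0 cfs; ΣQ_DR = 337.3 cfs, peak = 64.6 cfs.
Runoff depth d = ΣQ_DR·Δt / A = 337.3 × 3600 / (1.05 mi²) = 0.4978 in.
The 1-inch UH is the DRH scaled by (1 in)/d, so U_p = 64.6 × 1/0.4978 = 130 cfs.

U_p ≈ 130 cfs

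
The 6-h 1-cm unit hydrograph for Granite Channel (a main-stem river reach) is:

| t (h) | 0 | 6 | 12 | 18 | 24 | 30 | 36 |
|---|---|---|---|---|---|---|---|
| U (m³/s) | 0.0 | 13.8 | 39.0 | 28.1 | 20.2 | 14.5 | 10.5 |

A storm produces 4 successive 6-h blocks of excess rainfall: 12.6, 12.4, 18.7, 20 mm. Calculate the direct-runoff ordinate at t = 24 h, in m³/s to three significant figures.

By discrete convolution, Q_j = Σ (P_i / 10 mm) · U_{j−i}.
At t = 24 h (j=4): Q = (12.6/10)·20.2 + (12.4/10)·28.1 + (18.7/10)·39.0 + (20/10)·13.8 = 161 m³/s.

Q ≈ 161 m³/s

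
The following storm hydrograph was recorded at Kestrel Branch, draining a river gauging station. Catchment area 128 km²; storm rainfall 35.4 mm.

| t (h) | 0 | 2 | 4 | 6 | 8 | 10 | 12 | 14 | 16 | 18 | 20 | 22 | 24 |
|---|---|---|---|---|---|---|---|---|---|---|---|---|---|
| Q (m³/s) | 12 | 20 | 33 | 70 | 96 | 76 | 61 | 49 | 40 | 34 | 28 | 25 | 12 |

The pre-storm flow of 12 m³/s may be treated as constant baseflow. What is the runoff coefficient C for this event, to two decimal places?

C ≈ 0.64

ΣQ_DR = 400.0 m³/s; V = ΣQ_DR·Δt = 2.880 × 10^6 m³.
Runoff depth d = V / A = 22.50 mm.
C = d / P = 22.50 / 35.4 = 0.64.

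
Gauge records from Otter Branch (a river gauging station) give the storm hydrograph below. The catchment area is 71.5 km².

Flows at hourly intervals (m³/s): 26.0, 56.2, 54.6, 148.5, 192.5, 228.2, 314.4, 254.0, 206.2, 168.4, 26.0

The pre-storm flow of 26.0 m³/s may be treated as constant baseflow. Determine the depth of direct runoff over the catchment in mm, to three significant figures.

d ≈ 69.9 mm

Direct runoff: 0.0, 30.2, 28.6, 122.5, 166.5, 202.2, 288.4, 228.0, 180.2, 142.4, 0.0 m³/s; ΣQ_DR = 1389 m³/s.
V = ΣQ_DR · Δt = 1389 × 3600 s = 5.000 × 10^6 m³.
Over A = 71.5 km², depth = V / A = 69.9 mm.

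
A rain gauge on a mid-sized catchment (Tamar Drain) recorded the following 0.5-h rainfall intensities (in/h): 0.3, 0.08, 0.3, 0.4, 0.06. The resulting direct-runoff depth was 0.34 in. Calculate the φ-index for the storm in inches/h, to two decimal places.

Only the 3 blocks with intensity above φ contribute runoff: 0.3, 0.3, 0.4 in/h.
Σ(I−φ)·Δt = d  ⇒  (0.3+0.3+0.4 − 3φ)·0.5 = 0.34
φ = (1.000 − 0.34/0.5) / 3 = 0.11 in/h.

φ ≈ 0.11 in/h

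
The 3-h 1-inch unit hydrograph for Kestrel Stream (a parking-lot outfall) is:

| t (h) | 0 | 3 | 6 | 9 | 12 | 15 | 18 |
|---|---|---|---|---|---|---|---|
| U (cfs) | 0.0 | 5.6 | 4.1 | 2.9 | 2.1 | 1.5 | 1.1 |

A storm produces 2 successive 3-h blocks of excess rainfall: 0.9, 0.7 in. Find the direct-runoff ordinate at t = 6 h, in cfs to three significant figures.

By discrete convolution, Q_j = Σ (P_i / 1 in) · U_{j−i}.
At t = 6 h (j=2): Q = (0.9/1)·4.1 + (0.7/1)·5.6 = 7.61 cfs.

Q ≈ 7.61 cfs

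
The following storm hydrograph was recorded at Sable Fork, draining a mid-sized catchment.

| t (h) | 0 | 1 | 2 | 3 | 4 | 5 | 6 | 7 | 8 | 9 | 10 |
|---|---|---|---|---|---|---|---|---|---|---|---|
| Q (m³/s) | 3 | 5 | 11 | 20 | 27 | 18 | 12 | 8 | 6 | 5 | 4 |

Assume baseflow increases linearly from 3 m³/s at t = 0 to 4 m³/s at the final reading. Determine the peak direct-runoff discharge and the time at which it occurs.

Subtracting baseflow gives direct-runoff ordinates: 0.00, 1.90, 7.80, 16.70, 23.60, 14.50, 8.40, 4.30, 2.20, 1.10, 0.00 m³/s.
The maximum is 23.60 m³/s, occurring at the reading for t = 4 h.

Q_p = 23.60 m³/s at t = 4 h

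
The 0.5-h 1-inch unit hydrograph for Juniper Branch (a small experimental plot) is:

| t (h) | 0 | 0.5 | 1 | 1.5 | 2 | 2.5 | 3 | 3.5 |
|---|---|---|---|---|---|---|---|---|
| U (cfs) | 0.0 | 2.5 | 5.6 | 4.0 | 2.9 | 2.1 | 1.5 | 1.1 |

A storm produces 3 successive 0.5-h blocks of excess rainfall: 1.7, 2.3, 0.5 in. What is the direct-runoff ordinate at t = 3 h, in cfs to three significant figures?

Q ≈ 8.83 cfs

By discrete convolution, Q_j = Σ (P_i / 1 in) · U_{j−i}.
At t = 3 h (j=6): Q = (1.7/1)·1.5 + (2.3/1)·2.1 + (0.5/1)·2.9 = 8.83 cfs.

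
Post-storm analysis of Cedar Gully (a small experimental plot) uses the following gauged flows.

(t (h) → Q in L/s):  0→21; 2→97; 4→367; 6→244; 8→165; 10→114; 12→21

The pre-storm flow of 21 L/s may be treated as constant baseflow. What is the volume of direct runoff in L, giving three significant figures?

Direct-runoff ordinates (Q − Q_b): 0.0, 76.0, 346.0, 223.0, 144.0, 93.0, 0.0 L/s.
ΣQ_DR = 882.0 L/s.
With Δt = 2 h = 7200 s, V = ΣQ_DR · Δt = 882.0 × 7200 = 6.35 × 10^6 L.

V ≈ 6.35 × 10^6 L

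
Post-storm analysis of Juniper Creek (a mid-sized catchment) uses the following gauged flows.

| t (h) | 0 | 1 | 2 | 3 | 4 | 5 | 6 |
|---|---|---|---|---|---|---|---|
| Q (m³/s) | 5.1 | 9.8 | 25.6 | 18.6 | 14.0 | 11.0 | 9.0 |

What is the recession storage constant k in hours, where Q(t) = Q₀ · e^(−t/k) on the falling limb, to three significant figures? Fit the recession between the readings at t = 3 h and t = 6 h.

k ≈ 4.13 h

On the falling limb, Q drops from 18.6 to 9.0 m³/s between t = 3 h and t = 6 h (Δt = 3 h).
k = −Δt / ln(Q₂/Q₁) = −3 / ln(9.0/18.6) = 4.13 h.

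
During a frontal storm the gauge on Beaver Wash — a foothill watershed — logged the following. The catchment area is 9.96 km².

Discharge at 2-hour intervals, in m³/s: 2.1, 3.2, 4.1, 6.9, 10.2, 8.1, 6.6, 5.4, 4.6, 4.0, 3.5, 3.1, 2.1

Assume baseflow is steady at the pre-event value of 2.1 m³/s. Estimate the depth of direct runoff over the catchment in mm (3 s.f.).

d ≈ 26.5 mm

Direct runoff: 0.0, 1.1, 2.0, 4.8, 8.1, 6.0, 4.5, 3.3, 2.5, 1.9, 1.4, 1.0, 0.0 m³/s; ΣQ_DR = 36.60 m³/s.
V = ΣQ_DR · Δt = 36.60 × 7200 s = 2.635 × 10^5 m³.
Over A = 9.96 km², depth = V / A = 26.5 mm.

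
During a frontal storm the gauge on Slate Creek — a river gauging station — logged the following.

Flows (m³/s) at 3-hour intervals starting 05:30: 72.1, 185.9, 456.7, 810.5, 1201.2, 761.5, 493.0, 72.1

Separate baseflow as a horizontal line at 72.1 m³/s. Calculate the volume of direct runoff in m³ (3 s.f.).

Direct-runoff ordinates (Q − Q_b): 0.0, 113.8, 384.6, 738.4, 1129.1, 689.4, 420.9, 0.0 m³/s.
ΣQ_DR = 3476 m³/s.
With Δt = 3 h = 10800 s, V = ΣQ_DR · Δt = 3476 × 10800 = 3.75 × 10^7 m³.

V ≈ 3.75 × 10^7 m³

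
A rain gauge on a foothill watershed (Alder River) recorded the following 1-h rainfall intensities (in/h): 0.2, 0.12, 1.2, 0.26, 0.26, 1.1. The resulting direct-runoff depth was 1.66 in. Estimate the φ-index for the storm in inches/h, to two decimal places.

φ ≈ 0.32 in/h

Only the 2 blocks with intensity above φ contribute runoff: 1.2, 1.1 in/h.
Σ(I−φ)·Δt = d  ⇒  (1.2+1.1 − 2φ)·1 = 1.66
φ = (2.300 − 1.66/1) / 2 = 0.32 in/h.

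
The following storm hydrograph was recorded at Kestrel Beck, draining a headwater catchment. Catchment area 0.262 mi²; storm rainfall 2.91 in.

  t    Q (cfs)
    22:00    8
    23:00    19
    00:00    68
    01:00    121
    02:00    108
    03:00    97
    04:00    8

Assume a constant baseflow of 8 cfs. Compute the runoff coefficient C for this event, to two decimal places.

C ≈ 0.76

ΣQ_DR = 373.0 cfs; V = ΣQ_DR·Δt = 1.343 × 10^6 ft³.
Runoff depth d = V / A = 2.206 in.
C = d / P = 2.206 / 2.91 = 0.76.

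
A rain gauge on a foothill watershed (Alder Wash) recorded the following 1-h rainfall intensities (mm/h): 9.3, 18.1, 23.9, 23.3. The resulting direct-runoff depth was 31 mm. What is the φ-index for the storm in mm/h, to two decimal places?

Only the 3 blocks with intensity above φ contribute runoff: 18.1, 23.9, 23.3 mm/h.
Σ(I−φ)·Δt = d  ⇒  (18.1+23.9+23.3 − 3φ)·1 = 31
φ = (65.30 − 31/1) / 3 = 11.43 mm/h.

φ ≈ 11.43 mm/h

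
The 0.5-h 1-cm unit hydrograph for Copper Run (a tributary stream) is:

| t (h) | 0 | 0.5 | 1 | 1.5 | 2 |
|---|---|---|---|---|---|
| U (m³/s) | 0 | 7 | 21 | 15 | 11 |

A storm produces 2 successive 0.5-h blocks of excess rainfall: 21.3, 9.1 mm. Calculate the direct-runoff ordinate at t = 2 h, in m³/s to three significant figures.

Q ≈ 37.1 m³/s

By discrete convolution, Q_j = Σ (P_i / 10 mm) · U_{j−i}.
At t = 2 h (j=4): Q = (21.3/10)·11 + (9.1/10)·15 = 37.1 m³/s.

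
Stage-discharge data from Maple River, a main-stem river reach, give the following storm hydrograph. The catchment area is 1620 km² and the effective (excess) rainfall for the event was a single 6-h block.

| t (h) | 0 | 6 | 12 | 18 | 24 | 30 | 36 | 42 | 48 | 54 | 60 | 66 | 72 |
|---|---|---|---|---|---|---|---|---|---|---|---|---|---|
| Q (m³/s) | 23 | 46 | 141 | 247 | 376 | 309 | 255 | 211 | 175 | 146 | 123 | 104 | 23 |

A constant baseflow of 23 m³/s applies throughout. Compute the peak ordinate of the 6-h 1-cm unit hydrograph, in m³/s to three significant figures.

Direct runoff: 0.0, 23.0, 118.0, 224.0, 353.0, 286.0, 232.0, 188.0, 152.0, 123.0, 100.0, 81.0, 0.0 m³/s; ΣQ_DR = 1880 m³/s, peak = 353.0 m³/s.
Runoff depth d = ΣQ_DR·Δt / A = 1880 × 21600 / (1620 km²) = 25.07 mm.
The 1-cm UH is the DRH scaled by (10 mm)/d, so U_p = 353.0 × 10/25.07 = 141 m³/s.

U_p ≈ 141 m³/s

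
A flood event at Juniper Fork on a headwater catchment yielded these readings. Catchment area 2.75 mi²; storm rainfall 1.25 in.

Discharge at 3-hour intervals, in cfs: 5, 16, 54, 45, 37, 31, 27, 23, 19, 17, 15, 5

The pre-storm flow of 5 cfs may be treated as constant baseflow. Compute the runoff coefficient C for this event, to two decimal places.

ΣQ_DR = 234.0 cfs; V = ΣQ_DR·Δt = 2.527 × 10^6 ft³.
Runoff depth d = V / A = 0.3956 in.
C = d / P = 0.3956 / 1.25 = 0.32.

C ≈ 0.32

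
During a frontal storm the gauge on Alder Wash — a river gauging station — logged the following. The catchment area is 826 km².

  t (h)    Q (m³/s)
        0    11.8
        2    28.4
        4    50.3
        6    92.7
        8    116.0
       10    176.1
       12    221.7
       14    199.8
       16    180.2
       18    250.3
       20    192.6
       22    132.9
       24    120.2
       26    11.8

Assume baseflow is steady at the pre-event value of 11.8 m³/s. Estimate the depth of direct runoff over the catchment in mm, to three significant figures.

d ≈ 14.1 mm

Direct runoff: 0.0, 16.6, 38.5, 80.9, 104.2, 164.3, 209.9, 188.0, 168.4, 238.5, 180.8, 121.1, 108.4, 0.0 m³/s; ΣQ_DR = 1620 m³/s.
V = ΣQ_DR · Δt = 1620 × 7200 s = 1.166 × 10^7 m³.
Over A = 826 km², depth = V / A = 14.1 mm.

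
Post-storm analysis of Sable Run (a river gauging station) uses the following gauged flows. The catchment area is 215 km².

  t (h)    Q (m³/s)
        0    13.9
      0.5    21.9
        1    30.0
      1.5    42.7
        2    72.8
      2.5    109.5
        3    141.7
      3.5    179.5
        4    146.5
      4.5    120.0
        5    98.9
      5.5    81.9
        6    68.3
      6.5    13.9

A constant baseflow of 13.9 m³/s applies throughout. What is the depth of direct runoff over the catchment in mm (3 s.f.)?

Direct runoff: 0.0, 8.0, 16.1, 28.8, 58.9, 95.6, 127.8, 165.6, 132.6, 106.1, 85.0, 68.0, 54.4, 0.0 m³/s; ΣQ_DR = 946.9 m³/s.
V = ΣQ_DR · Δt = 946.9 × 1800 s = 1.704 × 10^6 m³.
Over A = 215 km², depth = V / A = 7.93 mm.

d ≈ 7.93 mm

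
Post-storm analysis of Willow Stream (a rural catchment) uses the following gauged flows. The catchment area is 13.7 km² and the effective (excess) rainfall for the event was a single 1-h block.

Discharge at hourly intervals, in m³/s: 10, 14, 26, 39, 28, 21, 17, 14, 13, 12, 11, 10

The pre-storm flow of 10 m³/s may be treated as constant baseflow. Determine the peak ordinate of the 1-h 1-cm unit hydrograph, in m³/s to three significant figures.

Direct runoff: 0.0, 4.0, 16.0, 29.0, 18.0, 11.0, 7.0, 4.0, 3.0, 2.0, 1.0, 0.0 m³/s; ΣQ_DR = 95.00 m³/s, peak = 29.0 m³/s.
Runoff depth d = ΣQ_DR·Δt / A = 95.00 × 3600 / (13.7 km²) = 24.96 mm.
The 1-cm UH is the DRH scaled by (10 mm)/d, so U_p = 29.0 × 10/24.96 = 11.6 m³/s.

U_p ≈ 11.6 m³/s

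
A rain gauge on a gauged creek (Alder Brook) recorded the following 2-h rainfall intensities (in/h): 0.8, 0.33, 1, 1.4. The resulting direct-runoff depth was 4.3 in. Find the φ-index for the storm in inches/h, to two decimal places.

φ ≈ 0.35 in/h

Only the 3 blocks with intensity above φ contribute runoff: 0.8, 1, 1.4 in/h.
Σ(I−φ)·Δt = d  ⇒  (0.8+1+1.4 − 3φ)·2 = 4.3
φ = (3.200 − 4.3/2) / 3 = 0.35 in/h.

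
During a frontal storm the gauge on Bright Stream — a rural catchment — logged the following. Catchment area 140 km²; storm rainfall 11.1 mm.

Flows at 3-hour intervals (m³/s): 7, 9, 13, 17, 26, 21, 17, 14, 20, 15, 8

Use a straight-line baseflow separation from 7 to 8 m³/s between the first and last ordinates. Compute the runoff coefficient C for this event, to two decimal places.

C ≈ 0.59

ΣQ_DR = 84.50 m³/s; V = ΣQ_DR·Δt = 9.126 × 10^5 m³.
Runoff depth d = V / A = 6.519 mm.
C = d / P = 6.519 / 11.1 = 0.59.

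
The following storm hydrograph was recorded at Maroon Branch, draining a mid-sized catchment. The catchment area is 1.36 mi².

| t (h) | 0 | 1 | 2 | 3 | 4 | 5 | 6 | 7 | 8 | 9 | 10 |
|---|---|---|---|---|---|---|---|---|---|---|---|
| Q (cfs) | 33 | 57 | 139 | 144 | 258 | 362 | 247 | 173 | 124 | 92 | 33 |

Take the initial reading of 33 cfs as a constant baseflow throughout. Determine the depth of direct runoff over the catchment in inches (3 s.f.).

Direct runoff: 0.0, 24.0, 106.0, 111.0, 225.0, 329.0, 214.0, 140.0, 91.0, 59.0, 0.0 cfs; ΣQ_DR = 1299 cfs.
V = ΣQ_DR · Δt = 1299 × 3600 s = 4.676 × 10^6 ft³.
Over A = 1.36 mi², depth = V / A = 1.48 in.

d ≈ 1.48 in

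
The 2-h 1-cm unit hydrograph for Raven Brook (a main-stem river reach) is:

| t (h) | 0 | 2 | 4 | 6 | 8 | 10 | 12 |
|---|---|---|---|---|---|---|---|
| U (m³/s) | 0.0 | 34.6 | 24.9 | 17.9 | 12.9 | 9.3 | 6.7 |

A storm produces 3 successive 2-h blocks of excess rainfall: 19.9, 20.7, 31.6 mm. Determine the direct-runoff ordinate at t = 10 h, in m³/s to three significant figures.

By discrete convolution, Q_j = Σ (P_i / 10 mm) · U_{j−i}.
At t = 10 h (j=5): Q = (19.9/10)·9.3 + (20.7/10)·12.9 + (31.6/10)·17.9 = 102 m³/s.

Q ≈ 102 m³/s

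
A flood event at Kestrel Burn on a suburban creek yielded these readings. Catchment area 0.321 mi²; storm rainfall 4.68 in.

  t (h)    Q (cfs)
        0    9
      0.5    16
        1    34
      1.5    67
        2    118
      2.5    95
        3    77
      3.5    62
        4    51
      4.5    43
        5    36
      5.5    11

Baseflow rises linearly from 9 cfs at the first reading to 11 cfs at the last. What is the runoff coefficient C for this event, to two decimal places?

ΣQ_DR = 499.0 cfs; V = ΣQ_DR·Δt = 8.982 × 10^5 ft³.
Runoff depth d = V / A = 1.204 in.
C = d / P = 1.204 / 4.68 = 0.26.

C ≈ 0.26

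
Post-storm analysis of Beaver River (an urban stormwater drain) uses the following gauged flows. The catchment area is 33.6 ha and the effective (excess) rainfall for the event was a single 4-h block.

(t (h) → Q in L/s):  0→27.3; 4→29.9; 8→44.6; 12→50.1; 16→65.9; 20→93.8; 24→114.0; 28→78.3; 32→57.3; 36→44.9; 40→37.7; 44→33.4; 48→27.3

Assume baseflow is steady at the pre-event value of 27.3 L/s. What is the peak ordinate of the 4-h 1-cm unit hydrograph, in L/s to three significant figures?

U_p ≈ 57.9 L/s

Direct runoff: 0.0, 2.6, 17.3, 22.8, 38.6, 66.5, 86.7, 51.0, 30.0, 17.6, 10.4, 6.1, 0.0 L/s; ΣQ_DR = 349.6 L/s, peak = 86.7 L/s.
Runoff depth d = ΣQ_DR·Δt / A = 349.6 × 14400 / (33.6 ha) = 14.98 mm.
The 1-cm UH is the DRH scaled by (10 mm)/d, so U_p = 86.7 × 10/14.98 = 57.9 L/s.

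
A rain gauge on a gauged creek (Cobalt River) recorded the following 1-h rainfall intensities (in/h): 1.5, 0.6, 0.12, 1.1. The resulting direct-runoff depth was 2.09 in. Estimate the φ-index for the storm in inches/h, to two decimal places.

Only the 3 blocks with intensity above φ contribute runoff: 1.5, 0.6, 1.1 in/h.
Σ(I−φ)·Δt = d  ⇒  (1.5+0.6+1.1 − 3φ)·1 = 2.09
φ = (3.200 − 2.09/1) / 3 = 0.37 in/h.

φ ≈ 0.37 in/h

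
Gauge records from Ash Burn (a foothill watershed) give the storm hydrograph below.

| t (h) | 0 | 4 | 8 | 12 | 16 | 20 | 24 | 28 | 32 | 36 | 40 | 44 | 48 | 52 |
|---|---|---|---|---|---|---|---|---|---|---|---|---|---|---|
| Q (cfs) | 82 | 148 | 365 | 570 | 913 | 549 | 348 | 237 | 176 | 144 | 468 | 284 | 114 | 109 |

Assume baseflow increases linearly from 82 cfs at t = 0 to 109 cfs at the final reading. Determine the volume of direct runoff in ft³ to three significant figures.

V ≈ 4.56 × 10^7 ft³

Direct-runoff ordinates (Q − Q_b): 0.00, 63.92, 278.85, 481.77, 822.69, 456.62, 253.54, 140.46, 77.38, 43.31, 365.23, 179.15, 7.08, 0.00 cfs.
ΣQ_DR = 3170 cfs.
With Δt = 4 h = 14400 s, V = ΣQ_DR · Δt = 3170 × 14400 = 4.56 × 10^7 ft³.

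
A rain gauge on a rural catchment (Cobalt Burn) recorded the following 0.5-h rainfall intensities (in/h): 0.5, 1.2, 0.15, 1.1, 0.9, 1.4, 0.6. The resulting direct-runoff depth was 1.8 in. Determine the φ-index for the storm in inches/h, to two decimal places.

Only the 6 blocks with intensity above φ contribute runoff: 0.5, 1.2, 1.1, 0.9, 1.4, 0.6 in/h.
Σ(I−φ)·Δt = d  ⇒  (0.5+1.2+1.1+0.9+1.4+0.6 − 6φ)·0.5 = 1.8
φ = (5.700 − 1.8/0.5) / 6 = 0.35 in/h.

φ ≈ 0.35 in/h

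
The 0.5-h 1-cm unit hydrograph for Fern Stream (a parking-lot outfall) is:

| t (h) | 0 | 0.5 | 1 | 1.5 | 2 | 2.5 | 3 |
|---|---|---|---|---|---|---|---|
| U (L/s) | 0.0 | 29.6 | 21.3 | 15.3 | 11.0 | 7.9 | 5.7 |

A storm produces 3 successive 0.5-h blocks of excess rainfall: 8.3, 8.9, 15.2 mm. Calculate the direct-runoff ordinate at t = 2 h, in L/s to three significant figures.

Q ≈ 55.1 L/s

By discrete convolution, Q_j = Σ (P_i / 10 mm) · U_{j−i}.
At t = 2 h (j=4): Q = (8.3/10)·11.0 + (8.9/10)·15.3 + (15.2/10)·21.3 = 55.1 L/s.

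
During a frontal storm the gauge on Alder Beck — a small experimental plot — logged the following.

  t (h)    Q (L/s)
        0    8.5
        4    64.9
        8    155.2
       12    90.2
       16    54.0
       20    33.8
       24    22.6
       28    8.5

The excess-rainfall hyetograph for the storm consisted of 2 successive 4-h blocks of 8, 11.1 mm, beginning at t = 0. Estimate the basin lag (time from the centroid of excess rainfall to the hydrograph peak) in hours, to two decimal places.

t_L ≈ 3.68 h

Centroid of excess rainfall: t_c = Σ P_i·t̄_i / ΣP_i = 4.3246 h (block centres at 2, 6 h).
Hydrograph peak occurs at t = 8 h, so basin lag t_L = 8 − 4.3246 = 3.68 h.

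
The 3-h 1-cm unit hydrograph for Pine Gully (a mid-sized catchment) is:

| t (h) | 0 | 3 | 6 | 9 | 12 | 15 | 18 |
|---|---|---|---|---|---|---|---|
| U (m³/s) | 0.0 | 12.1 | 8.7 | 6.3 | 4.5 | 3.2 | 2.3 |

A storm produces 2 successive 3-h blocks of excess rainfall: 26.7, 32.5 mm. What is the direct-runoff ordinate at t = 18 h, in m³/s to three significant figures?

Q ≈ 16.5 m³/s

By discrete convolution, Q_j = Σ (P_i / 10 mm) · U_{j−i}.
At t = 18 h (j=6): Q = (26.7/10)·2.3 + (32.5/10)·3.2 = 16.5 m³/s.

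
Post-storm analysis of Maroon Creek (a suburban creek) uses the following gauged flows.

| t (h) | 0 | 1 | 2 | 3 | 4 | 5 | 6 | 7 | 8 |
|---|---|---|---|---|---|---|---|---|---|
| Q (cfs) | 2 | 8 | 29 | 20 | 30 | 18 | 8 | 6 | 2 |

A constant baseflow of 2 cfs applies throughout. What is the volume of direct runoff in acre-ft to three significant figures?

V ≈ 8.68 acre-ft

Direct-runoff ordinates (Q − Q_b): 0.0, 6.0, 27.0, 18.0, 28.0, 16.0, 6.0, 4.0, 0.0 cfs.
ΣQ_DR = 105.0 cfs.
With Δt = 1 h = 3600 s, V = ΣQ_DR · Δt = 105.0 × 3600 = 3.78 × 10^5 ft³ = 8.68 acre-ft.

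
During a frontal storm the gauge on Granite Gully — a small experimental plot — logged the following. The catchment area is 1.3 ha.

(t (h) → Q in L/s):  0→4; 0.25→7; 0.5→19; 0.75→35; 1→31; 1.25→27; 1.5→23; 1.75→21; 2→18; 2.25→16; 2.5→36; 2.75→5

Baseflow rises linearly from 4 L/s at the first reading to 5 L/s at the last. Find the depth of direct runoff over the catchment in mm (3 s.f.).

d ≈ 13.0 mm

Direct runoff: 0.00, 2.91, 14.82, 30.73, 26.64, 22.55, 18.45, 16.36, 13.27, 11.18, 31.09, 0.00 L/s; ΣQ_DR = 188.0 L/s.
V = ΣQ_DR · Δt = 188.0 × 900 s = 1.692 × 10^5 L.
Over A = 1.3 ha, depth = V / A = 13.0 mm.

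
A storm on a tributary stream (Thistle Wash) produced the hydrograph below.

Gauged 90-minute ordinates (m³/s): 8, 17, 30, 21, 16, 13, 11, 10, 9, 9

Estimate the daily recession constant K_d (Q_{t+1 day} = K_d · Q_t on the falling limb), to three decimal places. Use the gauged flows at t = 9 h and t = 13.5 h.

K_d ≈ 0.343

Between t = 9 h and t = 13.5 h the flow falls from 11 to 9 m³/s over 3×1.5 h = 4.5 h.
Per-interval ratio K = (9/11)^(1/3) = 0.9353; K_d = K^(24/1.5) = 0.343.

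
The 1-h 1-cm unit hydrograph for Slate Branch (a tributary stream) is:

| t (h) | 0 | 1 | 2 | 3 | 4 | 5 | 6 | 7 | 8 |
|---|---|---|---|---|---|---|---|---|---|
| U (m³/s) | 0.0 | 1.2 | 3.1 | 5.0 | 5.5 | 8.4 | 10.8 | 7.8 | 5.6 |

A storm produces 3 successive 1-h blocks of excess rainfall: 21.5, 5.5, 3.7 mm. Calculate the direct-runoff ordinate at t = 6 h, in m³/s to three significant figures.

Q ≈ 29.9 m³/s

By discrete convolution, Q_j = Σ (P_i / 10 mm) · U_{j−i}.
At t = 6 h (j=6): Q = (21.5/10)·10.8 + (5.5/10)·8.4 + (3.7/10)·5.5 = 29.9 m³/s.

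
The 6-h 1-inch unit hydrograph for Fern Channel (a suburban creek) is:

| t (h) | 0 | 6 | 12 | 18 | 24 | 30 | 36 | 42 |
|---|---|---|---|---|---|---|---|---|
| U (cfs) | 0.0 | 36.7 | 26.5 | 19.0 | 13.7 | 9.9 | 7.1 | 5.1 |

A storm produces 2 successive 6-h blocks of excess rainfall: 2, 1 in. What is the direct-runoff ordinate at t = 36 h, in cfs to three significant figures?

Q ≈ 24.1 cfs

By discrete convolution, Q_j = Σ (P_i / 1 in) · U_{j−i}.
At t = 36 h (j=6): Q = (2/1)·7.1 + (1/1)·9.9 = 24.1 cfs.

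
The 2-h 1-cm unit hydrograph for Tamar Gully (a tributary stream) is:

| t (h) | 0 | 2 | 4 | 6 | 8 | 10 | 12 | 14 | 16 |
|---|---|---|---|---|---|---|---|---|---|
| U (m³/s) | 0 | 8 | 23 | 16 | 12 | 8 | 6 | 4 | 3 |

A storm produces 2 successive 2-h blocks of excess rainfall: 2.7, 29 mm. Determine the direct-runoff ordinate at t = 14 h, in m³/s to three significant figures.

By discrete convolution, Q_j = Σ (P_i / 10 mm) · U_{j−i}.
At t = 14 h (j=7): Q = (2.7/10)·4 + (29/10)·6 = 18.5 m³/s.

Q ≈ 18.5 m³/s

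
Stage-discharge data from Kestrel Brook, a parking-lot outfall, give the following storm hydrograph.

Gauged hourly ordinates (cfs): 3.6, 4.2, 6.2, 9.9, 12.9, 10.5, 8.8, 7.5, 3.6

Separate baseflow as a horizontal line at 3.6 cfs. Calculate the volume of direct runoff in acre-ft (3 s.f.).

V ≈ 2.88 acre-ft

Direct-runoff ordinates (Q − Q_b): 0.0, 0.6, 2.6, 6.3, 9.3, 6.9, 5.2, 3.9, 0.0 cfs.
ΣQ_DR = 34.80 cfs.
With Δt = 1 h = 3600 s, V = ΣQ_DR · Δt = 34.80 × 3600 = 1.25 × 10^5 ft³ = 2.88 acre-ft.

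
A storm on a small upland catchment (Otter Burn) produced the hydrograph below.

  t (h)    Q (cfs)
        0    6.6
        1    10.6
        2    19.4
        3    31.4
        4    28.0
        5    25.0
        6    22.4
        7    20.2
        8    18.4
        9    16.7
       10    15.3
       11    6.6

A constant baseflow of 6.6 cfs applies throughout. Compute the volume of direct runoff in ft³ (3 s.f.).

V ≈ 5.09 × 10^5 ft³

Direct-runoff ordinates (Q − Q_b): 0.0, 4.0, 12.8, 24.8, 21.4, 18.4, 15.8, 13.6, 11.8, 10.1, 8.7, 0.0 cfs.
ΣQ_DR = 141.4 cfs.
With Δt = 1 h = 3600 s, V = ΣQ_DR · Δt = 141.4 × 3600 = 5.09 × 10^5 ft³.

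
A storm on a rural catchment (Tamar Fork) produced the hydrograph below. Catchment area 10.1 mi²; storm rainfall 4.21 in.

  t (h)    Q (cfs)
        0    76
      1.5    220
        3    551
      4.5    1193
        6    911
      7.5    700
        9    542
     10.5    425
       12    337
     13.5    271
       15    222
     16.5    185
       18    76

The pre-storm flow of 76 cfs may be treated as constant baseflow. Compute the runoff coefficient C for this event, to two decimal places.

ΣQ_DR = 4721 cfs; V = ΣQ_DR·Δt = 2.549 × 10^7 ft³.
Runoff depth d = V / A = 1.086 in.
C = d / P = 1.086 / 4.21 = 0.26.

C ≈ 0.26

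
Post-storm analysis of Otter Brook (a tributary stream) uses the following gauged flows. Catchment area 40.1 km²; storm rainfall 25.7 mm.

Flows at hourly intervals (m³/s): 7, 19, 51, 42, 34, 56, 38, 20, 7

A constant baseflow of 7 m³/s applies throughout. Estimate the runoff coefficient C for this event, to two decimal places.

ΣQ_DR = 211.0 m³/s; V = ΣQ_DR·Δt = 7.596 × 10^5 m³.
Runoff depth d = V / A = 18.94 mm.
C = d / P = 18.94 / 25.7 = 0.74.

C ≈ 0.74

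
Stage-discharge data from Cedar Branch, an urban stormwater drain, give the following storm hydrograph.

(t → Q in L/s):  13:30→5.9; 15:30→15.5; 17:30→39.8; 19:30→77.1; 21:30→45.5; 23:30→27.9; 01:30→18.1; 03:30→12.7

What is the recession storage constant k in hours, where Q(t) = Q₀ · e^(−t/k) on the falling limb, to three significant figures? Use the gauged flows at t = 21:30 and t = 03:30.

On the falling limb, Q drops from 45.5 to 12.7 L/s between t = 21:30 and t = 03:30 (Δt = 6 h).
k = −Δt / ln(Q₂/Q₁) = −6 / ln(12.7/45.5) = 4.70 h.

k ≈ 4.70 h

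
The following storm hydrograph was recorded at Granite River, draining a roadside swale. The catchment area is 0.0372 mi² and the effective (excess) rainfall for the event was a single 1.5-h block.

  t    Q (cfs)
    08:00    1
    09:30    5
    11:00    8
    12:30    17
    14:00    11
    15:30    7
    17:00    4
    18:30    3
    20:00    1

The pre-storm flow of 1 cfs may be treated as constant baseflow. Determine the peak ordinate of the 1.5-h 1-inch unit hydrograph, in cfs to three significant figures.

U_p ≈ 5.33 cfs

Direct runoff: 0.0, 4.0, 7.0, 16.0, 10.0, 6.0, 3.0, 2.0, 0.0 cfs; ΣQ_DR = 48.00 cfs, peak = 16.0 cfs.
Runoff depth d = ΣQ_DR·Δt / A = 48.00 × 5400 / (0.0372 mi²) = 2.999 in.
The 1-inch UH is the DRH scaled by (1 in)/d, so U_p = 16.0 × 1/2.999 = 5.33 cfs.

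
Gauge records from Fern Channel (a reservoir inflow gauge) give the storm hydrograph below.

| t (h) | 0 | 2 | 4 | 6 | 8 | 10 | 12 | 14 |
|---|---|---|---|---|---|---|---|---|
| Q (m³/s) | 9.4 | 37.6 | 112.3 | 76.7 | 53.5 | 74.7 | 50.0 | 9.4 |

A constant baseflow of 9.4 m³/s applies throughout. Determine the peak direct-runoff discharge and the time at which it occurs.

Q_p = 102.9 m³/s at t = 4 h

Subtracting baseflow gives direct-runoff ordinates: 0.0, 28.2, 102.9, 67.3, 44.1, 65.3, 40.6, 0.0 m³/s.
The maximum is 102.9 m³/s, occurring at the reading for t = 4 h.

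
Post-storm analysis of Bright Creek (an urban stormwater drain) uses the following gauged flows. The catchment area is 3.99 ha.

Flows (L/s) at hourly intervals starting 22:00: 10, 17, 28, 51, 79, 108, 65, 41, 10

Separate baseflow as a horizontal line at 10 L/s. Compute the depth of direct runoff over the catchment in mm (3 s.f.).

d ≈ 28.8 mm

Direct runoff: 0.0, 7.0, 18.0, 41.0, 69.0, 98.0, 55.0, 31.0, 0.0 L/s; ΣQ_DR = 319.0 L/s.
V = ΣQ_DR · Δt = 319.0 × 3600 s = 1.148 × 10^6 L.
Over A = 3.99 ha, depth = V / A = 28.8 mm.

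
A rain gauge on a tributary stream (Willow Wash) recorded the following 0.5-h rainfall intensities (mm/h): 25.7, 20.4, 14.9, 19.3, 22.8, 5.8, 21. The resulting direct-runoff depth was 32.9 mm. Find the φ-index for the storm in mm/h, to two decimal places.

φ ≈ 9.72 mm/h

Only the 6 blocks with intensity above φ contribute runoff: 25.7, 20.4, 14.9, 19.3, 22.8, 21 mm/h.
Σ(I−φ)·Δt = d  ⇒  (25.7+20.4+14.9+19.3+22.8+21 − 6φ)·0.5 = 32.9
φ = (124.1 − 32.9/0.5) / 6 = 9.72 mm/h.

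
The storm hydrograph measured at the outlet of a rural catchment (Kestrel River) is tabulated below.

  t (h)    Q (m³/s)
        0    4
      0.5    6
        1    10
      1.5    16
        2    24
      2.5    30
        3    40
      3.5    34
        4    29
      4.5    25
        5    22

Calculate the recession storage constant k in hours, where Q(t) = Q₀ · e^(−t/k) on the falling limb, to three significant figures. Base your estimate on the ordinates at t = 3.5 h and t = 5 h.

On the falling limb, Q drops from 34 to 22 m³/s between t = 3.5 h and t = 5 h (Δt = 1.5 h).
k = −Δt / ln(Q₂/Q₁) = −1.5 / ln(22/34) = 3.45 h.

k ≈ 3.45 h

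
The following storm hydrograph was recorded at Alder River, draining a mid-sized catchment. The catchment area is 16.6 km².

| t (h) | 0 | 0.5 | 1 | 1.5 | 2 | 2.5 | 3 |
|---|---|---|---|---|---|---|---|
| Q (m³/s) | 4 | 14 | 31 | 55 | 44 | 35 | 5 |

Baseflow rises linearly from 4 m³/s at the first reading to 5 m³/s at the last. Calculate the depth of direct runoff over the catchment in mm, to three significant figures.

Direct runoff: 0.00, 9.83, 26.67, 50.50, 39.33, 30.17, 0.00 m³/s; ΣQ_DR = 156.5 m³/s.
V = ΣQ_DR · Δt = 156.5 × 1800 s = 2.817 × 10^5 m³.
Over A = 16.6 km², depth = V / A = 17.0 mm.

d ≈ 17.0 mm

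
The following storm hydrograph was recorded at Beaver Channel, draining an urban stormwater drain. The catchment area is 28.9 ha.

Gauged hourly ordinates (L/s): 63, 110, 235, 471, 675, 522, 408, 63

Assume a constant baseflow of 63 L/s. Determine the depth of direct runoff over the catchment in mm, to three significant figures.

Direct runoff: 0.0, 47.0, 172.0, 408.0, 612.0, 459.0, 345.0, 0.0 L/s; ΣQ_DR = 2043 L/s.
V = ΣQ_DR · Δt = 2043 × 3600 s = 7.355 × 10^6 L.
Over A = 28.9 ha, depth = V / A = 25.4 mm.

d ≈ 25.4 mm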